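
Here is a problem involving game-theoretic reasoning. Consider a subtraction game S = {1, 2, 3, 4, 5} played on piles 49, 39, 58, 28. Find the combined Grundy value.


Subtraction set: {1, 2, 3, 4, 5}
For this subtraction set, G(n) = n mod 6 (period = max + 1 = 6).
Pile 1 (size 49): G(49) = 49 mod 6 = 1
Pile 2 (size 39): G(39) = 39 mod 6 = 3
Pile 3 (size 58): G(58) = 58 mod 6 = 4
Pile 4 (size 28): G(28) = 28 mod 6 = 4
Total Grundy value = XOR of all: 1 XOR 3 XOR 4 XOR 4 = 2

2


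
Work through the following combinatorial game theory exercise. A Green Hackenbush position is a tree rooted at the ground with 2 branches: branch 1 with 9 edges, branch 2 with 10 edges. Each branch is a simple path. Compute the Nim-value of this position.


The tree has 2 branches from the ground vertex.
In Green Hackenbush, the Nim-value of a simple path of length k is k.
Branch 1: length 9, Nim-value = 9
Branch 2: length 10, Nim-value = 10
Total Nim-value = XOR of all branch values:
0 XOR 9 = 9
9 XOR 10 = 3
Nim-value of the tree = 3

3


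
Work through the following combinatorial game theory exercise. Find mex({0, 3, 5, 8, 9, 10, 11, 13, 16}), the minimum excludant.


Set = {0, 3, 5, 8, 9, 10, 11, 13, 16}
0 is in the set.
1 is NOT in the set. This is the mex.
mex = 1

1


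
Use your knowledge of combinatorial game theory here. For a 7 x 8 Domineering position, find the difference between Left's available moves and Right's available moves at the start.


Board is 7 x 8 (rows x cols).
Left (vertical) placements: (rows-1) * cols = 6 * 8 = 48
Right (horizontal) placements: rows * (cols-1) = 7 * 7 = 49
Advantage = Left - Right = 48 - 49 = -1

-1


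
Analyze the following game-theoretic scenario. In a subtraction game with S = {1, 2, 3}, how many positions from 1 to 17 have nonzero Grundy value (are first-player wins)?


Subtraction set S = {1, 2, 3}, so G(n) = n mod 4.
G(n) = 0 when n is a multiple of 4.
Multiples of 4 in [1, 17]: 4
N-positions (nonzero Grundy) = 17 - 4 = 13

13


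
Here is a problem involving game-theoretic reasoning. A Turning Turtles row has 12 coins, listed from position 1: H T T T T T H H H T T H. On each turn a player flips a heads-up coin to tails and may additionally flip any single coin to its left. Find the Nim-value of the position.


Coins: H T T T T T H H H T T H
Key fact: a single head at position k behaves exactly like a Nim heap of size k (turning it to T and optionally flipping a coin at j < k corresponds to moving the heap from k to j, or to 0), and heads combine as a disjunctive sum (two heads at the same place would cancel, matching j XOR j = 0). So the Nim-value is the XOR of the 1-indexed positions of the heads.
Face-up positions (1-indexed): [1, 7, 8, 9, 12]
XOR 0 with 1: 0 XOR 1 = 1
XOR 1 with 7: 1 XOR 7 = 6
XOR 6 with 8: 6 XOR 8 = 14
XOR 14 with 9: 14 XOR 9 = 7
XOR 7 with 12: 7 XOR 12 = 11
Nim-value = 11

11


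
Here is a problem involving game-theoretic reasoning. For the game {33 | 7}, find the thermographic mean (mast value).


Game = {33 | 7}, a switch {a | b} with numbers a > b.
Its thermograph has left wall a - t and right wall b + t, which meet at t = (a - b)/2, where both equal (a + b)/2. So the mast (mean value) is at (a + b)/2.
Mean = (33 + (7))/2 = 40/2 = 20

20


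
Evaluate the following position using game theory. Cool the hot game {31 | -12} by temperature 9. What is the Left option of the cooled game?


Original game: {31 | -12} (a switch {a | b} with a > b).
Cooling by t (for t below the temperature (a - b)/2 = 43/2) taxes each move by t: {a | b} cooled by t is {a - t | b + t}.
Cooling amount: t = 9
Cooled Left option: 31 - 9 = 22
Cooled Right option: -12 + 9 = -3
Cooled game: {22 | -3}
Left option = 22

22


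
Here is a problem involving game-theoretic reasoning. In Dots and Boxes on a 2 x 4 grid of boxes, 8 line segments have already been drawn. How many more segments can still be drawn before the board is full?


Grid: 2 x 4 boxes, i.e. 3 rows and 5 columns of dots.
Horizontal edges: (rows + 1) * cols = 3 * 4 = 12
Vertical edges: rows * (cols + 1) = 2 * 5 = 10
Total edges: 12 + 10 = 22
Edges drawn: 8
Remaining: 22 - 8 = 14

14


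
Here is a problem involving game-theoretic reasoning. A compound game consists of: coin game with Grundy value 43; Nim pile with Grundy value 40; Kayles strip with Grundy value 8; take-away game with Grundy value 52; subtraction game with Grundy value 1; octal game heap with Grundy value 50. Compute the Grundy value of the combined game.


By the Sprague-Grundy theorem, the Grundy value of a sum of games is the XOR of individual Grundy values.
coin game: Grundy value = 43. Running XOR: 0 XOR 43 = 43
Nim pile: Grundy value = 40. Running XOR: 43 XOR 40 = 3
Kayles strip: Grundy value = 8. Running XOR: 3 XOR 8 = 11
take-away game: Grundy value = 52. Running XOR: 11 XOR 52 = 63
subtraction game: Grundy value = 1. Running XOR: 63 XOR 1 = 62
octal game heap: Grundy value = 50. Running XOR: 62 XOR 50 = 12
The combined Grundy value is 12.

12


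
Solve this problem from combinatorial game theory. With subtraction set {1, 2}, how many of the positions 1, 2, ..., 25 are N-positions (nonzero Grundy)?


Subtraction set S = {1, 2}, so G(n) = n mod 3.
G(n) = 0 when n is a multiple of 3.
Multiples of 3 in [1, 25]: 8
N-positions (nonzero Grundy) = 25 - 8 = 17

17


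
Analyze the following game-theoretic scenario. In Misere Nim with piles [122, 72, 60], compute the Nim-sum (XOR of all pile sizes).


We need the XOR (exclusive or) of all pile sizes.
After XOR-ing pile 1 (size 122): 0 XOR 122 = 122
After XOR-ing pile 2 (size 72): 122 XOR 72 = 50
After XOR-ing pile 3 (size 60): 50 XOR 60 = 14
The Nim-value of this position is 14.

14


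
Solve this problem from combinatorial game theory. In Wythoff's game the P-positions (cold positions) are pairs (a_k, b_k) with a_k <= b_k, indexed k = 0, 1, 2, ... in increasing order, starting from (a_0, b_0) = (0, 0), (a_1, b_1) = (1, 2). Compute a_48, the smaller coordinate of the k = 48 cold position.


By Wythoff's theorem, a_k = floor(k * phi) and b_k = floor(k * phi^2) = a_k + k, where phi = (1 + sqrt(5))/2 is the golden ratio.
phi = (1 + sqrt(5))/2 = 1.618034
k = 48
k * phi = 48 * 1.618034 = 77.665631
a_48 = floor(k * phi) = 77

77


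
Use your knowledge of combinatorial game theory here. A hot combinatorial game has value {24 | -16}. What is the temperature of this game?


The game is {24 | -16}, a switch {a | b} with numbers a > b.
Cooling {a | b} by t gives {a - t | b + t}, which stops being hot when a - t = b + t, i.e. at t = (a - b)/2. So the temperature of a switch is (a - b)/2.
Temperature = (Left option - Right option) / 2
= (24 - (-16)) / 2
= 40 / 2
= 20

20


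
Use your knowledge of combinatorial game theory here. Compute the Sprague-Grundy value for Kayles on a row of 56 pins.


Kayles: a move removes 1 or 2 adjacent pins from a contiguous row.
Removing pins from a row of k leaves two independent rows (a, b) with a + b = k - 1 (one pin) or a + b = k - 2 (two pins); an end removal gives a = 0.
By Sprague-Grundy, G(k) = mex{ G(a) XOR G(b) } over all these splits. G(0) = 0.
G(1): splits (0,0):0^0=0 -> mex({0}) = 1
G(2): splits (0,1):0^1=1 (0,0):0^0=0 -> mex({0, 1}) = 2
G(3): splits (0,2):0^2=2 (1,1):1^1=0 (0,1):0^1=1 -> mex({0, 1, 2}) = 3
G(4): splits (0,3):0^3=3 (1,2):1^2=3 (0,2):0^2=2 (1,1):1^1=0 -> mex({0, 2, 3}) = 1
G(5): splits (0,4):0^1=1 (1,3):1^3=2 (2,2):2^2=0 (0,3):0^3=3 (1,2):1^2=3 -> mex({0, 1, 2, 3}) = 4
G(6) = mex({0, 1, 2, 4}) = 3
G(7) = mex({0, 1, 3, 4, 5}) = 2
G(8) = mex({0, 2, 3, 5, 6}) = 1
G(9) = mex({0, 1, 2, 3, 6, 7}) = 4
G(10) = mex({0, 1, 3, 4, 5, 7}) = 2
G(11) = mex({0, 1, 2, 3, 4, 5}) = 6
G(12) = mex({0, 1, 2, 3, 5, 6, 7}) = 4
G(13) = mex({0, 2, 3, 4, 6, 7}) = 1
G(14) = mex({0, 1, 4, 5, 6, 7}) = 2
G(15) = mex({0, 1, 2, 3, 4, 5, 6}) = 7
G(16) = mex({0, 2, 3, 5, 6, 7}) = 1
G(17) = mex({0, 1, 2, 3, 5, 6, 7}) = 4
G(18) = mex({0, 1, 2, 4, 5, 6}) = 3
G(19) = mex({0, 1, 3, 4, 5, 7}) = 2
G(20) = mex({0, 2, 3, 4, 5, 6, 7}) = 1
G(21) = mex({0, 1, 2, 3, 5, 6, 7}) = 4
G(22) = mex({0, 1, 2, 3, 4, 5, 7}) = 6
G(23) = mex({0, 1, 2, 3, 4, 5, 6}) = 7
G(24) = mex({0, 1, 2, 3, 5, 6, 7}) = 4
G(25) = mex({0, 2, 3, 4, 6, 7}) = 1
G(26) = mex({0, 1, 3, 4, 5, 6, 7}) = 2
G(27) = mex({0, 1, 2, 3, 4, 5, 6, 7}) = 8
G(28) = mex({0, 1, 2, 3, 4, 6, 7, 8}) = 5
G(29) = mex({0, 1, 2, 3, 5, 6, 7, 8, 9}) = 4
G(30) = mex({0, 1, 2, 3, 4, 5, 6, 9, 10}) = 7
G(31) = mex({0, 1, 3, 4, 5, 7, 10, 11}) = 2
G(32) = mex({0, 2, 3, 4, 5, 6, 7, 9, 11}) = 1
G(33) = mex({0, 1, 2, 3, 4, 5, 6, 7, 9, 12}) = 8
G(34) = mex({0, 1, 2, 3, 4, 5, 7, 8, 11, 12}) = 6
G(35) = mex({0, 1, 2, 3, 4, 5, 6, 8, 9, 10, 11}) = 7
G(36) = mex({0, 1, 2, 3, 5, 6, 7, 9, 10}) = 4
G(37) = mex({0, 2, 3, 4, 6, 7, 9, 10, 11, 12}) = 1
G(38) = mex({0, 1, 3, 4, 5, 6, 7, 9, 10, 11, 12}) = 2
G(39) = mex({0, 1, 2, 4, 5, 6, 7, 9, 10, 12, 14}) = 3
G(40) = mex({0, 2, 3, 4, 6, 7, 11, 12, 14}) = 1
G(41) = mex({0, 1, 2, 3, 5, 6, 7, 9, 10, 11, 12}) = 4
G(42) = mex({0, 1, 2, 3, 4, 5, 6, 9, 10}) = 7
G(43) = mex({0, 1, 3, 4, 5, 7, 9, 10, 12, 15}) = 2
G(44) = mex({0, 2, 3, 4, 5, 6, 7, 9, 10, 12, 15}) = 1
G(45) = mex({0, 1, 2, 3, 4, 5, 6, 7, 9, 10, 12, 14}) = 8
G(46) = mex({0, 1, 3, 4, 5, 7, 8, 11, 12, 14}) = 2
G(47) = mex({0, 1, 2, 3, 4, 5, 6, 8, 9, 10, 11, 12}) = 7
G(48) = mex({0, 1, 2, 3, 5, 6, 7, 9, 10}) = 4
G(49) = mex({0, 2, 3, 4, 6, 7, 9, 10, 11, 12, 15}) = 1
G(50) = mex({0, 1, 4, 5, 6, 7, 9, 11, 12, 14, 15}) = 2
G(51) = mex({0, 1, 2, 3, 4, 5, 6, 7, 9, 12, 14, 15}) = 8
G(52) = mex({0, 2, 3, 4, 5, 6, 7, 8, 11, 12, 15}) = 1
G(53) = mex({0, 1, 2, 3, 5, 6, 7, 8, 9, 10, 11, 12}) = 4
G(54) = mex({0, 1, 2, 3, 4, 5, 6, 9, 10}) = 7
G(55) = mex({0, 1, 3, 4, 5, 7, 9, 10, 11, 12}) = 2
G(56) = mex({0, 2, 3, 4, 5, 6, 7, 9, 10, 11, 12, 13, 14}) = 1
Therefore G(56) = 1.

1


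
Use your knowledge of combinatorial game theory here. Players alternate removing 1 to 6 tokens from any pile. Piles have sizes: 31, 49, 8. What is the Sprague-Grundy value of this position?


Subtraction set: {1, 2, 3, 4, 5, 6}
For this subtraction set, G(n) = n mod 7 (period = max + 1 = 7).
Pile 1 (size 31): G(31) = 31 mod 7 = 3
Pile 2 (size 49): G(49) = 49 mod 7 = 0
Pile 3 (size 8): G(8) = 8 mod 7 = 1
Total Grundy value = XOR of all: 3 XOR 0 XOR 1 = 2

2


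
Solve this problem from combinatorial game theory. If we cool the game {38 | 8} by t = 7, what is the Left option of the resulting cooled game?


Original game: {38 | 8} (a switch {a | b} with a > b).
Cooling by t (for t below the temperature (a - b)/2 = 15) taxes each move by t: {a | b} cooled by t is {a - t | b + t}.
Cooling amount: t = 7
Cooled Left option: 38 - 7 = 31
Cooled Right option: 8 + 7 = 15
Cooled game: {31 | 15}
Left option = 31

31


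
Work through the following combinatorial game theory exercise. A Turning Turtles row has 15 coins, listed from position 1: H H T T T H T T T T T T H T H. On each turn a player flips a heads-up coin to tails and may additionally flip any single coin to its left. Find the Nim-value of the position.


Coins: H H T T T H T T T T T T H T H
Key fact: a single head at position k behaves exactly like a Nim heap of size k (turning it to T and optionally flipping a coin at j < k corresponds to moving the heap from k to j, or to 0), and heads combine as a disjunctive sum (two heads at the same place would cancel, matching j XOR j = 0). So the Nim-value is the XOR of the 1-indexed positions of the heads.
Face-up positions (1-indexed): [1, 2, 6, 13, 15]
XOR 0 with 1: 0 XOR 1 = 1
XOR 1 with 2: 1 XOR 2 = 3
XOR 3 with 6: 3 XOR 6 = 5
XOR 5 with 13: 5 XOR 13 = 8
XOR 8 with 15: 8 XOR 15 = 7
Nim-value = 7

7


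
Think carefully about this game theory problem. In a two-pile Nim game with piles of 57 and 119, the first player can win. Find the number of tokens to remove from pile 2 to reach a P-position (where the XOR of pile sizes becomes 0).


Piles: 57 and 119
Current XOR: 57 XOR 119 = 78 (non-zero, so this is an N-position).
To make the XOR zero, we need to find a move that balances the piles.
For pile 2 (size 119): target = 119 XOR 78 = 57
We reduce pile 2 from 119 to 57.
Tokens removed: 119 - 57 = 62
Verification: 57 XOR 57 = 0

62


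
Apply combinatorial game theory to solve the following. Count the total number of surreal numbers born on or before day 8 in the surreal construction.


Day 0: {|} = 0 is born. Count = 1.
Day n: the number of surreal numbers born by day n is 2^(n+1) - 1.
By day 0: 2^1 - 1 = 1
By day 1: 2^2 - 1 = 3
By day 2: 2^3 - 1 = 7
By day 3: 2^4 - 1 = 15
By day 4: 2^5 - 1 = 31
By day 5: 2^6 - 1 = 63
By day 6: 2^7 - 1 = 127
By day 7: 2^8 - 1 = 255
By day 8: 2^9 - 1 = 511
By day 8: 511 surreal numbers.

511


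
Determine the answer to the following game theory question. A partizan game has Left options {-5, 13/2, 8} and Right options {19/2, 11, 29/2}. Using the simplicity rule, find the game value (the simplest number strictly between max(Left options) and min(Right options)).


Left options: {-5, 13/2, 8}, max = 8
Right options: {19/2, 11, 29/2}, min = 19/2
All options are numbers and max(Left) < min(Right), so by the simplicity theorem the value is the simplest (earliest-born) number strictly between 8 and 19/2.
The only integer strictly between 8 and 19/2 is 9.
No non-integer in the interval can be simpler: if x is a non-integer in the interval, then floor(x) or ceil(x) also lies in the interval (the interval contains an integer), and both are proper prefixes of x's sign expansion, i.e. born earlier. So the game value is 9.
Game value = 9

9


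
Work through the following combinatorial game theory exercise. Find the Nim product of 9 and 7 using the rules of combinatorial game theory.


Nim multiplication is bilinear over XOR: (u XOR v) * w = (u*w) XOR (v*w).
So we split each operand into its bit components and XOR the pairwise Nim products.
9 = 1 + 8 (as XOR of powers of 2).
7 = 1 + 2 + 4 (as XOR of powers of 2).
Using the standard Nim-product table on single bits:
  2*2 = 3,   2*4 = 8,   2*8 = 12,
  4*4 = 6,   4*8 = 11,  8*8 = 13,
and  1*x = x (identity), k*l = l*k (commutative).
Pairwise Nim products:
  1 * 1 = 1
  1 * 2 = 2
  1 * 4 = 4
  8 * 1 = 8
  8 * 2 = 12
  8 * 4 = 11
XOR them: 1 XOR 2 XOR 4 XOR 8 XOR 12 XOR 11 = 8.
Result: 9 * 7 = 8 (in Nim).

8


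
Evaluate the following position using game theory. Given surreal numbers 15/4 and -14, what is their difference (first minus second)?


x = 15/4, y = -14
Converting to common denominator: 4
x = 15/4, y = -56/4
x - y = 15/4 - -14 = 71/4

71/4


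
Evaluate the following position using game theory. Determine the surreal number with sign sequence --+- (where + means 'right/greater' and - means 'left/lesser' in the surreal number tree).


Sign expansion: --+-
Rule: track bounds (lo, hi), initially (-inf, +inf). On '+', the current value becomes lo and we move to the simplest number in (value, hi): value + 1 if hi = +inf, otherwise the midpoint (value + hi)/2. On '-', the current value becomes hi and we move to value - 1 if lo = -inf, otherwise the midpoint (lo + value)/2.
Start at 0.
Step 1: sign = -, move left. Bounds: (-inf, 0). Value = -1
Step 2: sign = -, move left. Bounds: (-inf, -1). Value = -2
Step 3: sign = +, move right. Bounds: (-2, -1). Value = -3/2
Step 4: sign = -, move left. Bounds: (-2, -3/2). Value = -7/4
The surreal number with sign expansion --+- is -7/4.

-7/4


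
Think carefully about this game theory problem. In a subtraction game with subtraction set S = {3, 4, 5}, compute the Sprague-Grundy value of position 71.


The subtraction set is S = {3, 4, 5}.
G(k) = mex{ G(k - s) : s in S, s <= k }. We compute iteratively: G(0) = 0.
G(1) = mex({}) = 0
G(2) = mex({}) = 0
G(3) = mex({0}) = 1
G(4) = mex({0}) = 1
G(5) = mex({0}) = 1
G(6) = mex({0, 1}) = 2
G(7) = mex({0, 1}) = 2
G(8) = mex({1}) = 0
G(9) = mex({1, 2}) = 0
G(10) = mex({1, 2}) = 0
G(11) = mex({0, 2}) = 1
G(12) = mex({0, 2}) = 1
Observe that G(8)..G(12) = 0, 0, 0, 1, 1 repeats G(0)..G(4) = 0, 0, 0, 1, 1.
For k >= max(S) = 5, G(k) is determined by the previous 5 values G(k-5)..G(k-1); a window of 5 consecutive values has recurred shifted by 8, so by induction G(k + 8) = G(k) for all k >= 0: the sequence is periodic from the start with period 8.
One period: G(0..7) = 0, 0, 0, 1, 1, 1, 2, 2.
71 mod 8 = 7, so G(71) = G(7) = 2.

2


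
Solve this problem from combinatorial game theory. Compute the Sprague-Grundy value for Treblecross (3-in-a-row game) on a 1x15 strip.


Treblecross: place X on empty cells; 3-in-a-row wins.
Playing within two cells of an existing X lets the opponent win at once, so sensible play treats the cells i-2..i+2 around each X as dead. The player left with no safe cell loses, so this is a normal-play take-away game on strips of safe cells.
Placing X at cell i (0-indexed) of a strip of k safe cells leaves independent strips of sizes max(0, i-2) and max(0, k-i-3). Hence G(k) = mex{ G(max(0,i-2)) XOR G(max(0,k-i-3)) : 0 <= i < k }, with G(0) = 0.
G(1): splits (0,0):0^0=0 -> mex({0}) = 1
G(2): splits (0,0):0^0=0 -> mex({0}) = 1
G(3): splits (0,0):0^0=0 -> mex({0}) = 1
G(4): splits (0,1):0^1=1 (0,0):0^0=0 -> mex({0, 1}) = 2
G(5): splits (0,2):0^1=1 (0,1):0^1=1 (0,0):0^0=0 -> mex({0, 1}) = 2
G(6) = mex({1}) = 0
G(7) = mex({0, 1, 2}) = 3
G(8) = mex({0, 1, 2}) = 3
G(9) = mex({0, 2}) = 1
G(10) = mex({0, 2, 3}) = 1
G(11) = mex({0, 3}) = 1
G(12) = mex({1, 3}) = 0
G(13) = mex({0, 1, 2, 3}) = 4
G(14) = mex({0, 1, 2}) = 3
G(15) = mex({0, 1, 2}) = 3
Therefore G(15) = 3.

3


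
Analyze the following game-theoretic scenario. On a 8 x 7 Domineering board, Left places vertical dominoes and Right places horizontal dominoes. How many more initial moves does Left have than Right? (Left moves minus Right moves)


Board is 8 x 7 (rows x cols).
Left (vertical) placements: (rows-1) * cols = 7 * 7 = 49
Right (horizontal) placements: rows * (cols-1) = 8 * 6 = 48
Advantage = Left - Right = 49 - 48 = 1

1


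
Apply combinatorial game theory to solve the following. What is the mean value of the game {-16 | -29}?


Game = {-16 | -29}, a switch {a | b} with numbers a > b.
Its thermograph has left wall a - t and right wall b + t, which meet at t = (a - b)/2, where both equal (a + b)/2. So the mast (mean value) is at (a + b)/2.
Mean = (-16 + (-29))/2 = -45/2 = -45/2

-45/2


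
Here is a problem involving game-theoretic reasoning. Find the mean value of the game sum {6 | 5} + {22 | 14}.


G1 = {6 | 5}, G2 = {22 | 14}
Each is a switch {a | b} with numbers a > b; its mean value is (a + b)/2, and mean value is additive over game sums: m(G1 + G2) = m(G1) + m(G2).
Mean of G1 = (6 + (5))/2 = 11/2 = 11/2
Mean of G2 = (22 + (14))/2 = 36/2 = 18
Mean of G1 + G2 = 11/2 + 18 = 47/2

47/2


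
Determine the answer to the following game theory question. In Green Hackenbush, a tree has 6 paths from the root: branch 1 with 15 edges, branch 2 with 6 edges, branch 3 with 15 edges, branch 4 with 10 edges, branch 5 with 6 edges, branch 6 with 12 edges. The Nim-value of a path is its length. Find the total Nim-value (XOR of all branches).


The tree has 6 branches from the ground vertex.
In Green Hackenbush, the Nim-value of a simple path of length k is k.
Branch 1: length 15, Nim-value = 15
Branch 2: length 6, Nim-value = 6
Branch 3: length 15, Nim-value = 15
Branch 4: length 10, Nim-value = 10
Branch 5: length 6, Nim-value = 6
Branch 6: length 12, Nim-value = 12
Total Nim-value = XOR of all branch values:
0 XOR 15 = 15
15 XOR 6 = 9
9 XOR 15 = 6
6 XOR 10 = 12
12 XOR 6 = 10
10 XOR 12 = 6
Nim-value of the tree = 6

6


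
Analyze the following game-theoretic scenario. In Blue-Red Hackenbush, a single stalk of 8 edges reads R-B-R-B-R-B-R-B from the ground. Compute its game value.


Edges (from ground): R-B-R-B-R-B-R-B
By Berlekamp's sign-expansion rule, a Blue-Red Hackenbush stalk has the value of the surreal number whose sign sequence is the edge sequence with B -> + and R -> -.
Sign sequence: -+-+-+-+
Trace the sign expansion in the surreal number tree, starting from 0:
Edge 1: R (sign -) -> bounds (-inf, 0), value = -1
Edge 2: B (sign +) -> bounds (-1, 0), value = -1/2
Edge 3: R (sign -) -> bounds (-1, -1/2), value = -3/4
Edge 4: B (sign +) -> bounds (-3/4, -1/2), value = -5/8
Edge 5: R (sign -) -> bounds (-3/4, -5/8), value = -11/16
Edge 6: B (sign +) -> bounds (-11/16, -5/8), value = -21/32
Edge 7: R (sign -) -> bounds (-11/16, -21/32), value = -43/64
Edge 8: B (sign +) -> bounds (-43/64, -21/32), value = -85/128
Game value = -85/128

-85/128


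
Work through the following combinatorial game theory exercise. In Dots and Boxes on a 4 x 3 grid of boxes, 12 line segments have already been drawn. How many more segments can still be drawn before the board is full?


Grid: 4 x 3 boxes, i.e. 5 rows and 4 columns of dots.
Horizontal edges: (rows + 1) * cols = 5 * 3 = 15
Vertical edges: rows * (cols + 1) = 4 * 4 = 16
Total edges: 15 + 16 = 31
Edges drawn: 12
Remaining: 31 - 12 = 19

19


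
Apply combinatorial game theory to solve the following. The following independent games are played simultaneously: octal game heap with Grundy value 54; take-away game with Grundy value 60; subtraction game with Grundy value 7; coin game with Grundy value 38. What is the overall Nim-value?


By the Sprague-Grundy theorem, the Grundy value of a sum of games is the XOR of individual Grundy values.
octal game heap: Grundy value = 54. Running XOR: 0 XOR 54 = 54
take-away game: Grundy value = 60. Running XOR: 54 XOR 60 = 10
subtraction game: Grundy value = 7. Running XOR: 10 XOR 7 = 13
coin game: Grundy value = 38. Running XOR: 13 XOR 38 = 43
The combined Grundy value is 43.

43


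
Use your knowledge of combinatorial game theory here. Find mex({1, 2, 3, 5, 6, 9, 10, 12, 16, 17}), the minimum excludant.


Set = {1, 2, 3, 5, 6, 9, 10, 12, 16, 17}
0 is NOT in the set. This is the mex.
mex = 0

0


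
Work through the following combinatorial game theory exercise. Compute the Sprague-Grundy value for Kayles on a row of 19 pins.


Kayles: a move removes 1 or 2 adjacent pins from a contiguous row.
Removing pins from a row of k leaves two independent rows (a, b) with a + b = k - 1 (one pin) or a + b = k - 2 (two pins); an end removal gives a = 0.
By Sprague-Grundy, G(k) = mex{ G(a) XOR G(b) } over all these splits. G(0) = 0.
G(1): splits (0,0):0^0=0 -> mex({0}) = 1
G(2): splits (0,1):0^1=1 (0,0):0^0=0 -> mex({0, 1}) = 2
G(3): splits (0,2):0^2=2 (1,1):1^1=0 (0,1):0^1=1 -> mex({0, 1, 2}) = 3
G(4): splits (0,3):0^3=3 (1,2):1^2=3 (0,2):0^2=2 (1,1):1^1=0 -> mex({0, 2, 3}) = 1
G(5): splits (0,4):0^1=1 (1,3):1^3=2 (2,2):2^2=0 (0,3):0^3=3 (1,2):1^2=3 -> mex({0, 1, 2, 3}) = 4
G(6) = mex({0, 1, 2, 4}) = 3
G(7) = mex({0, 1, 3, 4, 5}) = 2
G(8) = mex({0, 2, 3, 5, 6}) = 1
G(9) = mex({0, 1, 2, 3, 6, 7}) = 4
G(10) = mex({0, 1, 3, 4, 5, 7}) = 2
G(11) = mex({0, 1, 2, 3, 4, 5}) = 6
G(12) = mex({0, 1, 2, 3, 5, 6, 7}) = 4
G(13) = mex({0, 2, 3, 4, 6, 7}) = 1
G(14) = mex({0, 1, 4, 5, 6, 7}) = 2
G(15) = mex({0, 1, 2, 3, 4, 5, 6}) = 7
G(16) = mex({0, 2, 3, 5, 6, 7}) = 1
G(17) = mex({0, 1, 2, 3, 5, 6, 7}) = 4
G(18) = mex({0, 1, 2, 4, 5, 6}) = 3
G(19) = mex({0, 1, 3, 4, 5, 7}) = 2
Therefore G(19) = 2.

2


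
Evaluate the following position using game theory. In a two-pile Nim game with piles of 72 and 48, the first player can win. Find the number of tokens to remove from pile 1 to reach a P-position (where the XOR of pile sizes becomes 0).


Piles: 72 and 48
Current XOR: 72 XOR 48 = 120 (non-zero, so this is an N-position).
To make the XOR zero, we need to find a move that balances the piles.
For pile 1 (size 72): target = 72 XOR 120 = 48
We reduce pile 1 from 72 to 48.
Tokens removed: 72 - 48 = 24
Verification: 48 XOR 48 = 0

24


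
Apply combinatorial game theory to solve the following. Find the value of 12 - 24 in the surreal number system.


x = 12, y = 24
x - y = 12 - 24 = -12

-12


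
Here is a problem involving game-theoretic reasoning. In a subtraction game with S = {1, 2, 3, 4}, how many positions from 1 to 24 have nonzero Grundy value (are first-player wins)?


Subtraction set S = {1, 2, 3, 4}, so G(n) = n mod 5.
G(n) = 0 when n is a multiple of 5.
Multiples of 5 in [1, 24]: 4
N-positions (nonzero Grundy) = 24 - 4 = 20

20


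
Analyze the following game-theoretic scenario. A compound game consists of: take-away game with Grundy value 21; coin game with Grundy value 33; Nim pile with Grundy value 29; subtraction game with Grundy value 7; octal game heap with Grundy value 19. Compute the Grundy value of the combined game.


By the Sprague-Grundy theorem, the Grundy value of a sum of games is the XOR of individual Grundy values.
take-away game: Grundy value = 21. Running XOR: 0 XOR 21 = 21
coin game: Grundy value = 33. Running XOR: 21 XOR 33 = 52
Nim pile: Grundy value = 29. Running XOR: 52 XOR 29 = 41
subtraction game: Grundy value = 7. Running XOR: 41 XOR 7 = 46
octal game heap: Grundy value = 19. Running XOR: 46 XOR 19 = 61
The combined Grundy value is 61.

61


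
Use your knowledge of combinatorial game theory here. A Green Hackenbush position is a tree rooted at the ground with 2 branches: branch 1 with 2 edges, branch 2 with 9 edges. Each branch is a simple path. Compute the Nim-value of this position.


The tree has 2 branches from the ground vertex.
In Green Hackenbush, the Nim-value of a simple path of length k is k.
Branch 1: length 2, Nim-value = 2
Branch 2: length 9, Nim-value = 9
Total Nim-value = XOR of all branch values:
0 XOR 2 = 2
2 XOR 9 = 11
Nim-value of the tree = 11

11


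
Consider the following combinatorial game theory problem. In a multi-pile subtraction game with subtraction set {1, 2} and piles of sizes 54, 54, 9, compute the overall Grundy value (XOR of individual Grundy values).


Subtraction set: {1, 2}
For this subtraction set, G(n) = n mod 3 (period = max + 1 = 3).
Pile 1 (size 54): G(54) = 54 mod 3 = 0
Pile 2 (size 54): G(54) = 54 mod 3 = 0
Pile 3 (size 9): G(9) = 9 mod 3 = 0
Total Grundy value = XOR of all: 0 XOR 0 XOR 0 = 0

0


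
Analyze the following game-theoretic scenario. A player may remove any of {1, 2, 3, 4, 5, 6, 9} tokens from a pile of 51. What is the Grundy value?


The subtraction set is S = {1, 2, 3, 4, 5, 6, 9}.
G(k) = mex{ G(k - s) : s in S, s <= k }. We compute iteratively: G(0) = 0.
G(1) = mex({0}) = 1
G(2) = mex({0, 1}) = 2
G(3) = mex({0, 1, 2}) = 3
G(4) = mex({0, 1, 2, 3}) = 4
G(5) = mex({0, 1, 2, 3, 4}) = 5
G(6) = mex({0, 1, 2, 3, 4, 5}) = 6
G(7) = mex({1, 2, 3, 4, 5, 6}) = 0
G(8) = mex({0, 2, 3, 4, 5, 6}) = 1
G(9) = mex({0, 1, 3, 4, 5, 6}) = 2
G(10) = mex({0, 1, 2, 4, 5, 6}) = 3
G(11) = mex({0, 1, 2, 3, 5, 6}) = 4
G(12) = mex({0, 1, 2, 3, 4, 6}) = 5
G(13) = mex({0, 1, 2, 3, 4, 5}) = 6
G(14) = mex({1, 2, 3, 4, 5, 6}) = 0
G(15) = mex({0, 2, 3, 4, 5, 6}) = 1
Observe that G(7)..G(15) = 0, 1, 2, 3, 4, 5, 6, 0, 1 repeats G(0)..G(8) = 0, 1, 2, 3, 4, 5, 6, 0, 1.
For k >= max(S) = 9, G(k) is determined by the previous 9 values G(k-9)..G(k-1); a window of 9 consecutive values has recurred shifted by 7, so by induction G(k + 7) = G(k) for all k >= 0: the sequence is periodic from the start with period 7.
One period: G(0..6) = 0, 1, 2, 3, 4, 5, 6.
51 mod 7 = 2, so G(51) = G(2) = 2.

2


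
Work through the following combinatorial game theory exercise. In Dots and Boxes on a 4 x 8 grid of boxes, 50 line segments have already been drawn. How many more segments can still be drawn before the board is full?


Grid: 4 x 8 boxes, i.e. 5 rows and 9 columns of dots.
Horizontal edges: (rows + 1) * cols = 5 * 8 = 40
Vertical edges: rows * (cols + 1) = 4 * 9 = 36
Total edges: 40 + 36 = 76
Edges drawn: 50
Remaining: 76 - 50 = 26

26


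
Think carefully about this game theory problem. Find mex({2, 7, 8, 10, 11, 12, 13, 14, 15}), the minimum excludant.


Set = {2, 7, 8, 10, 11, 12, 13, 14, 15}
0 is NOT in the set. This is the mex.
mex = 0

0


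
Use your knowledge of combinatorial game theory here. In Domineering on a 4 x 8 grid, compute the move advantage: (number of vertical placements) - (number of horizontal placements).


Board is 4 x 8 (rows x cols).
Left (vertical) placements: (rows-1) * cols = 3 * 8 = 24
Right (horizontal) placements: rows * (cols-1) = 4 * 7 = 28
Advantage = Left - Right = 24 - 28 = -4

-4


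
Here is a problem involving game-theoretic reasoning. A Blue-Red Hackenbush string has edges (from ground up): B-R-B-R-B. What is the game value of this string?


Edges (from ground): B-R-B-R-B
By Berlekamp's sign-expansion rule, a Blue-Red Hackenbush stalk has the value of the surreal number whose sign sequence is the edge sequence with B -> + and R -> -.
Sign sequence: +-+-+
Trace the sign expansion in the surreal number tree, starting from 0:
Edge 1: B (sign +) -> bounds (0, +inf), value = 1
Edge 2: R (sign -) -> bounds (0, 1), value = 1/2
Edge 3: B (sign +) -> bounds (1/2, 1), value = 3/4
Edge 4: R (sign -) -> bounds (1/2, 3/4), value = 5/8
Edge 5: B (sign +) -> bounds (5/8, 3/4), value = 11/16
Game value = 11/16

11/16


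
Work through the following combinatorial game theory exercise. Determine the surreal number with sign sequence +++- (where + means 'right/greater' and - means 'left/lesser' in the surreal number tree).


Sign expansion: +++-
Rule: track bounds (lo, hi), initially (-inf, +inf). On '+', the current value becomes lo and we move to the simplest number in (value, hi): value + 1 if hi = +inf, otherwise the midpoint (value + hi)/2. On '-', the current value becomes hi and we move to value - 1 if lo = -inf, otherwise the midpoint (lo + value)/2.
Start at 0.
Step 1: sign = +, move right. Bounds: (0, +inf). Value = 1
Step 2: sign = +, move right. Bounds: (1, +inf). Value = 2
Step 3: sign = +, move right. Bounds: (2, +inf). Value = 3
Step 4: sign = -, move left. Bounds: (2, 3). Value = 5/2
The surreal number with sign expansion +++- is 5/2.

5/2


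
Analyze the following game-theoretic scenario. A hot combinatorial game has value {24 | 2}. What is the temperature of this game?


The game is {24 | 2}, a switch {a | b} with numbers a > b.
Cooling {a | b} by t gives {a - t | b + t}, which stops being hot when a - t = b + t, i.e. at t = (a - b)/2. So the temperature of a switch is (a - b)/2.
Temperature = (Left option - Right option) / 2
= (24 - (2)) / 2
= 22 / 2
= 11

11


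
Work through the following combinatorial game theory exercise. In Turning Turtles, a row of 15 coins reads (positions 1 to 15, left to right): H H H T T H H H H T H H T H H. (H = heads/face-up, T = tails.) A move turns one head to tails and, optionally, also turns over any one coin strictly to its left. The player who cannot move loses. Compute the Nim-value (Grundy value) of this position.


Coins: H H H T T H H H H T H H T H H
Key fact: a single head at position k behaves exactly like a Nim heap of size k (turning it to T and optionally flipping a coin at j < k corresponds to moving the heap from k to j, or to 0), and heads combine as a disjunctive sum (two heads at the same place would cancel, matching j XOR j = 0). So the Nim-value is the XOR of the 1-indexed positions of the heads.
Face-up positions (1-indexed): [1, 2, 3, 6, 7, 8, 9, 11, 12, 14, 15]
XOR 0 with 1: 0 XOR 1 = 1
XOR 1 with 2: 1 XOR 2 = 3
XOR 3 with 3: 3 XOR 3 = 0
XOR 0 with 6: 0 XOR 6 = 6
XOR 6 with 7: 6 XOR 7 = 1
XOR 1 with 8: 1 XOR 8 = 9
XOR 9 with 9: 9 XOR 9 = 0
XOR 0 with 11: 0 XOR 11 = 11
XOR 11 with 12: 11 XOR 12 = 7
XOR 7 with 14: 7 XOR 14 = 9
XOR 9 with 15: 9 XOR 15 = 6
Nim-value = 6

6


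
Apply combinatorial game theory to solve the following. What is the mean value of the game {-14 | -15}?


Game = {-14 | -15}, a switch {a | b} with numbers a > b.
Its thermograph has left wall a - t and right wall b + t, which meet at t = (a - b)/2, where both equal (a + b)/2. So the mast (mean value) is at (a + b)/2.
Mean = (-14 + (-15))/2 = -29/2 = -29/2

-29/2


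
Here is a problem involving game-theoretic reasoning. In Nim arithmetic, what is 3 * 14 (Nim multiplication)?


Nim multiplication is bilinear over XOR: (u XOR v) * w = (u*w) XOR (v*w).
So we split each operand into its bit components and XOR the pairwise Nim products.
3 = 1 + 2 (as XOR of powers of 2).
14 = 2 + 4 + 8 (as XOR of powers of 2).
Using the standard Nim-product table on single bits:
  2*2 = 3,   2*4 = 8,   2*8 = 12,
  4*4 = 6,   4*8 = 11,  8*8 = 13,
and  1*x = x (identity), k*l = l*k (commutative).
Pairwise Nim products:
  1 * 2 = 2
  1 * 4 = 4
  1 * 8 = 8
  2 * 2 = 3
  2 * 4 = 8
  2 * 8 = 12
XOR them: 2 XOR 4 XOR 8 XOR 3 XOR 8 XOR 12 = 9.
Result: 3 * 14 = 9 (in Nim).

9


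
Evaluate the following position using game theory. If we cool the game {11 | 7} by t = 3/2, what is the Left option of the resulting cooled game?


Original game: {11 | 7} (a switch {a | b} with a > b).
Cooling by t (for t below the temperature (a - b)/2 = 2) taxes each move by t: {a | b} cooled by t is {a - t | b + t}.
Cooling amount: t = 3/2
Cooled Left option: 11 - 3/2 = 19/2
Cooled Right option: 7 + 3/2 = 17/2
Cooled game: {19/2 | 17/2}
Left option = 19/2

19/2


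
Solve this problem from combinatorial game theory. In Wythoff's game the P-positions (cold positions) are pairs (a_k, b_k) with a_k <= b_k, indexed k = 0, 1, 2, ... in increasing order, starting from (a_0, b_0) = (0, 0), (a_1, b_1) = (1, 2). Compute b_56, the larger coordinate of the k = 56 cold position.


By Wythoff's theorem, a_k = floor(k * phi) and b_k = floor(k * phi^2) = a_k + k, where phi = (1 + sqrt(5))/2 is the golden ratio.
phi = (1 + sqrt(5))/2 = 1.618034
phi^2 = phi + 1 = 2.618034
k = 56
k * phi^2 = 56 * 2.618034 = 146.609903
b_56 = floor(k * phi^2) = 146 (check: a_56 + k = 90 + 56 = 146)

146


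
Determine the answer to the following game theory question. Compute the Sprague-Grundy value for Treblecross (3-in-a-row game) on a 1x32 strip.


Treblecross: place X on empty cells; 3-in-a-row wins.
Playing within two cells of an existing X lets the opponent win at once, so sensible play treats the cells i-2..i+2 around each X as dead. The player left with no safe cell loses, so this is a normal-play take-away game on strips of safe cells.
Placing X at cell i (0-indexed) of a strip of k safe cells leaves independent strips of sizes max(0, i-2) and max(0, k-i-3). Hence G(k) = mex{ G(max(0,i-2)) XOR G(max(0,k-i-3)) : 0 <= i < k }, with G(0) = 0.
G(1): splits (0,0):0^0=0 -> mex({0}) = 1
G(2): splits (0,0):0^0=0 -> mex({0}) = 1
G(3): splits (0,0):0^0=0 -> mex({0}) = 1
G(4): splits (0,1):0^1=1 (0,0):0^0=0 -> mex({0, 1}) = 2
G(5): splits (0,2):0^1=1 (0,1):0^1=1 (0,0):0^0=0 -> mex({0, 1}) = 2
G(6) = mex({1}) = 0
G(7) = mex({0, 1, 2}) = 3
G(8) = mex({0, 1, 2}) = 3
G(9) = mex({0, 2}) = 1
G(10) = mex({0, 2, 3}) = 1
G(11) = mex({0, 3}) = 1
G(12) = mex({1, 3}) = 0
G(13) = mex({0, 1, 2, 3}) = 4
G(14) = mex({0, 1, 2}) = 3
G(15) = mex({0, 1, 2}) = 3
G(16) = mex({0, 1, 2, 4}) = 3
G(17) = mex({0, 1, 3, 4}) = 2
G(18) = mex({0, 1, 3, 4}) = 2
G(19) = mex({0, 1, 3, 5}) = 2
G(20) = mex({0, 1, 2, 3, 5}) = 4
G(21) = mex({0, 1, 2, 3, 5}) = 4
G(22) = mex({1, 2, 6}) = 0
G(23) = mex({0, 1, 2, 3, 4, 6}) = 5
G(24) = mex({0, 1, 2, 3, 4}) = 5
G(25) = mex({0, 1, 3, 4, 7}) = 2
G(26) = mex({0, 1, 3, 4, 5, 7}) = 2
G(27) = mex({0, 1, 3, 5}) = 2
G(28) = mex({0, 1, 2, 5}) = 3
G(29) = mex({0, 1, 2, 4, 5, 6}) = 3
G(30) = mex({1, 2, 4, 6}) = 0
G(31) = mex({0, 1, 2, 3, 4, 6}) = 5
G(32) = mex({1, 2, 3, 4, 7}) = 0
Therefore G(32) = 0.

0


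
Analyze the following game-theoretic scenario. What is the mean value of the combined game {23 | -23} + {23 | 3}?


G1 = {23 | -23}, G2 = {23 | 3}
Each is a switch {a | b} with numbers a > b; its mean value is (a + b)/2, and mean value is additive over game sums: m(G1 + G2) = m(G1) + m(G2).
Mean of G1 = (23 + (-23))/2 = 0/2 = 0
Mean of G2 = (23 + (3))/2 = 26/2 = 13
Mean of G1 + G2 = 0 + 13 = 13

13


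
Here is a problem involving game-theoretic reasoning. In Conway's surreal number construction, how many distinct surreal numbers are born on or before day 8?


Day 0: {|} = 0 is born. Count = 1.
Day n: the number of surreal numbers born by day n is 2^(n+1) - 1.
By day 0: 2^1 - 1 = 1
By day 1: 2^2 - 1 = 3
By day 2: 2^3 - 1 = 7
By day 3: 2^4 - 1 = 15
By day 4: 2^5 - 1 = 31
By day 5: 2^6 - 1 = 63
By day 6: 2^7 - 1 = 127
By day 7: 2^8 - 1 = 255
By day 8: 2^9 - 1 = 511
By day 8: 511 surreal numbers.

511


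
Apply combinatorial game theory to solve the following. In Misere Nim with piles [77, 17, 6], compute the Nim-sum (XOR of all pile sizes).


We need the XOR (exclusive or) of all pile sizes.
After XOR-ing pile 1 (size 77): 0 XOR 77 = 77
After XOR-ing pile 2 (size 17): 77 XOR 17 = 92
After XOR-ing pile 3 (size 6): 92 XOR 6 = 90
The Nim-value of this position is 90.

90


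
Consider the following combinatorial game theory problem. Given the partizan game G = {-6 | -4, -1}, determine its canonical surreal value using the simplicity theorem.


Left options: {-6}, max = -6
Right options: {-4, -1}, min = -4
All options are numbers and max(Left) < min(Right), so by the simplicity theorem the value is the simplest (earliest-born) number strictly between -6 and -4.
The only integer strictly between -6 and -4 is -5.
No non-integer in the interval can be simpler: if x is a non-integer in the interval, then floor(x) or ceil(x) also lies in the interval (the interval contains an integer), and both are proper prefixes of x's sign expansion, i.e. born earlier. So the game value is -5.
Game value = -5

-5


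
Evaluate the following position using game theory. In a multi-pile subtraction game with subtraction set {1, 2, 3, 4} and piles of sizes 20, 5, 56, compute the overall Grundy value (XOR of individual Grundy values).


Subtraction set: {1, 2, 3, 4}
For this subtraction set, G(n) = n mod 5 (period = max + 1 = 5).
Pile 1 (size 20): G(20) = 20 mod 5 = 0
Pile 2 (size 5): G(5) = 5 mod 5 = 0
Pile 3 (size 56): G(56) = 56 mod 5 = 1
Total Grundy value = XOR of all: 0 XOR 0 XOR 1 = 1

1


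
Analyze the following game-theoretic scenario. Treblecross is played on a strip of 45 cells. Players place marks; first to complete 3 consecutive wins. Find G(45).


Treblecross: place X on empty cells; 3-in-a-row wins.
Playing within two cells of an existing X lets the opponent win at once, so sensible play treats the cells i-2..i+2 around each X as dead. The player left with no safe cell loses, so this is a normal-play take-away game on strips of safe cells.
Placing X at cell i (0-indexed) of a strip of k safe cells leaves independent strips of sizes max(0, i-2) and max(0, k-i-3). Hence G(k) = mex{ G(max(0,i-2)) XOR G(max(0,k-i-3)) : 0 <= i < k }, with G(0) = 0.
G(1): splits (0,0):0^0=0 -> mex({0}) = 1
G(2): splits (0,0):0^0=0 -> mex({0}) = 1
G(3): splits (0,0):0^0=0 -> mex({0}) = 1
G(4): splits (0,1):0^1=1 (0,0):0^0=0 -> mex({0, 1}) = 2
G(5): splits (0,2):0^1=1 (0,1):0^1=1 (0,0):0^0=0 -> mex({0, 1}) = 2
G(6) = mex({1}) = 0
G(7) = mex({0, 1, 2}) = 3
G(8) = mex({0, 1, 2}) = 3
G(9) = mex({0, 2}) = 1
G(10) = mex({0, 2, 3}) = 1
G(11) = mex({0, 3}) = 1
G(12) = mex({1, 3}) = 0
G(13) = mex({0, 1, 2, 3}) = 4
G(14) = mex({0, 1, 2}) = 3
G(15) = mex({0, 1, 2}) = 3
G(16) = mex({0, 1, 2, 4}) = 3
G(17) = mex({0, 1, 3, 4}) = 2
G(18) = mex({0, 1, 3, 4}) = 2
G(19) = mex({0, 1, 3, 5}) = 2
G(20) = mex({0, 1, 2, 3, 5}) = 4
G(21) = mex({0, 1, 2, 3, 5}) = 4
G(22) = mex({1, 2, 6}) = 0
G(23) = mex({0, 1, 2, 3, 4, 6}) = 5
G(24) = mex({0, 1, 2, 3, 4}) = 5
G(25) = mex({0, 1, 3, 4, 7}) = 2
G(26) = mex({0, 1, 3, 4, 5, 7}) = 2
G(27) = mex({0, 1, 3, 5}) = 2
G(28) = mex({0, 1, 2, 5}) = 3
G(29) = mex({0, 1, 2, 4, 5, 6}) = 3
G(30) = mex({1, 2, 4, 6}) = 0
G(31) = mex({0, 1, 2, 3, 4, 6}) = 5
G(32) = mex({1, 2, 3, 4, 7}) = 0
G(33) = mex({0, 3, 7}) = 1
G(34) = mex({0, 2, 3, 5, 7}) = 1
G(35) = mex({0, 2, 3, 5, 6}) = 1
G(36) = mex({0, 1, 2, 5, 6}) = 3
G(37) = mex({0, 1, 2, 4, 5, 6}) = 3
G(38) = mex({0, 1, 2, 4}) = 3
G(39) = mex({0, 1, 2, 3, 4, 7}) = 5
G(40) = mex({0, 1, 2, 3, 4, 5, 7}) = 6
G(41) = mex({0, 1, 2, 3, 5, 7}) = 4
G(42) = mex({0, 1, 2, 3, 5, 6, 7}) = 4
G(43) = mex({0, 2, 3, 5, 6}) = 1
G(44) = mex({1, 2, 3, 4, 5, 6}) = 0
G(45) = mex({0, 1, 2, 3, 4, 6, 7}) = 5
Therefore G(45) = 5.

5


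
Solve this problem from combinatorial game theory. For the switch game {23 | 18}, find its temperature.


The game is {23 | 18}, a switch {a | b} with numbers a > b.
Cooling {a | b} by t gives {a - t | b + t}, which stops being hot when a - t = b + t, i.e. at t = (a - b)/2. So the temperature of a switch is (a - b)/2.
Temperature = (Left option - Right option) / 2
= (23 - (18)) / 2
= 5 / 2
= 5/2

5/2
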